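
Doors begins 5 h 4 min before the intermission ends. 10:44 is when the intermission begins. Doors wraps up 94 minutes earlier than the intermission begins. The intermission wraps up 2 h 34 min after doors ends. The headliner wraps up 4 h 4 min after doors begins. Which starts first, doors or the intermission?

Doors ends at 10:44 − 94 min = 09:10.
The intermission ends at 09:10 + 154 min = 11:44.
Doors starts at 11:44 − 304 min = 06:40.
Doors starts at 06:40 and the intermission starts at 10:44, so doors is first.

doors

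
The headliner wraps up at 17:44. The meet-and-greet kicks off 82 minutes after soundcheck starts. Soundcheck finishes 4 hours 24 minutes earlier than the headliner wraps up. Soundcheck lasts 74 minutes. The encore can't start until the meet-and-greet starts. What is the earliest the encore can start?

13:28

Soundcheck ends at 17:44 − 264 min = 13:20.
Soundcheck starts at 13:20 − 74 min = 12:06.
The meet-and-greet starts at 12:06 + 82 min = 13:28.
The encore is bounded by the meet-and-greet, so the earliest it can start is 13:28.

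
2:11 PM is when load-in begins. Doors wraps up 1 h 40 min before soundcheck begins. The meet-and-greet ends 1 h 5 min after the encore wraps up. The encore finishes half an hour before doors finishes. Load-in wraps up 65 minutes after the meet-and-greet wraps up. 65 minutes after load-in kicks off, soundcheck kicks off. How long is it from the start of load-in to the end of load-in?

1 hour 5 minutes

Soundcheck starts at 2:11 PM + 65 min = 3:16 PM.
Doors ends at 3:16 PM − 100 min = 1:36 PM.
The encore ends at 1:36 PM − 30 min = 1:06 PM.
The meet-and-greet ends at 1:06 PM + 65 min = 2:11 PM.
Load-in ends at 2:11 PM + 65 min = 3:16 PM.
From 2:11 PM to 3:16 PM is 1 hour 5 minutes.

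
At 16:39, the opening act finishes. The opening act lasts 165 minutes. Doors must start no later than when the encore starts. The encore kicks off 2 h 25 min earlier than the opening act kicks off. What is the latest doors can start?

The opening act starts at 16:39 − 165 min = 13:54.
The encore starts at 13:54 − 145 min = 11:29.
Doors is bounded by the encore, so the latest it can start is 11:29.

11:29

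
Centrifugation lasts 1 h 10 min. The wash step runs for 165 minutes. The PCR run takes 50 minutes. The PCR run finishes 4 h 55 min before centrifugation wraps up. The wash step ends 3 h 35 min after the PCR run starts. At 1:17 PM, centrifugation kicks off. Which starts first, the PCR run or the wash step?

Centrifugation ends at 1:17 PM + 70 min = 2:27 PM.
The PCR run ends at 2:27 PM − 295 min = 9:32 AM.
The PCR run starts at 9:32 AM − 50 min = 8:42 AM.
The wash step ends at 8:42 AM + 215 min = 12:17 PM.
The wash step starts at 12:17 PM − 165 min = 9:32 AM.
The PCR run starts at 8:42 AM and the wash step starts at 9:32 AM, so the PCR run is first.

the PCR run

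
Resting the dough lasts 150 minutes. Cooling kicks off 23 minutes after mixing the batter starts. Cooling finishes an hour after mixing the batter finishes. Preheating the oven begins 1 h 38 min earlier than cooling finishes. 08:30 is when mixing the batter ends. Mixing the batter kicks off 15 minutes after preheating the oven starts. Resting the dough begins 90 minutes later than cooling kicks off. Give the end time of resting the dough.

12:30

Cooling ends at 08:30 + 60 min = 09:30.
Preheating the oven starts at 09:30 − 98 min = 07:52.
Mixing the batter starts at 07:52 + 15 min = 08:07.
Cooling starts at 08:07 + 23 min = 08:30.
Resting the dough starts at 08:30 + 90 min = 10:00.
Resting the dough ends at 10:00 + 150 min = 12:30.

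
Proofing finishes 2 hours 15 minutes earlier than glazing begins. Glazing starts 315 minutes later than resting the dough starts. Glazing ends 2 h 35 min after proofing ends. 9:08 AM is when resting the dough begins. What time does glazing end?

2:43 PM

Glazing starts at 9:08 AM + 315 min = 2:23 PM.
Proofing ends at 2:23 PM − 135 min = 12:08 PM.
Glazing ends at 12:08 PM + 155 min = 2:43 PM.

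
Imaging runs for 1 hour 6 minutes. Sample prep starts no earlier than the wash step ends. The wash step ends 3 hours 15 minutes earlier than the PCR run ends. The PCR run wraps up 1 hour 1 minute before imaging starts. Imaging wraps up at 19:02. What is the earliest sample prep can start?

Imaging starts at 19:02 − 66 min = 17:56.
The PCR run ends at 17:56 − 61 min = 16:55.
The wash step ends at 16:55 − 195 min = 13:40.
Sample prep is bounded by the wash step, so the earliest it can start is 13:40.

13:40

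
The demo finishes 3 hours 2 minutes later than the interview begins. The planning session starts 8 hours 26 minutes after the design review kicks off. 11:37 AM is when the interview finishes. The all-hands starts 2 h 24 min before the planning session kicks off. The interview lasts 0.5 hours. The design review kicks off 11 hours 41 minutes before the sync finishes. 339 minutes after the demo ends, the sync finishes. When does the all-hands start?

2:09 PM

The interview starts at 11:37 AM − 30 min = 11:07 AM.
The demo ends at 11:07 AM + 182 min = 2:09 PM.
The sync ends at 2:09 PM + 339 min = 7:48 PM.
The design review starts at 7:48 PM − 701 min = 8:07 AM.
The planning session starts at 8:07 AM + 506 min = 4:33 PM.
The all-hands starts at 4:33 PM − 144 min = 2:09 PM.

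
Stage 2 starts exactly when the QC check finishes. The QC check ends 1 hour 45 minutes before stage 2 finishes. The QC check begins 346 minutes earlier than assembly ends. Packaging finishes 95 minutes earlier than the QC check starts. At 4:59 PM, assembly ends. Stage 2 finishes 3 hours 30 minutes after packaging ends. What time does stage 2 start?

11:23 AM

The QC check starts at 4:59 PM − 346 min = 11:13 AM.
Packaging ends at 11:13 AM − 95 min = 9:38 AM.
Stage 2 ends at 9:38 AM + 210 min = 1:08 PM.
The QC check ends at 1:08 PM − 105 min = 11:23 AM.
So stage 2 starts at 11:23 AM.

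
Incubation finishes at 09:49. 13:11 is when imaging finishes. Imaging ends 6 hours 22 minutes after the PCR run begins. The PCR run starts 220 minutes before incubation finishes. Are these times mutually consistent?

No

The PCR run starts at 09:49 − 220 min = 06:09.
Imaging ends at 06:09 + 382 min = 12:31.
But imaging is also said to end at 13:11 — a 40-minute conflict.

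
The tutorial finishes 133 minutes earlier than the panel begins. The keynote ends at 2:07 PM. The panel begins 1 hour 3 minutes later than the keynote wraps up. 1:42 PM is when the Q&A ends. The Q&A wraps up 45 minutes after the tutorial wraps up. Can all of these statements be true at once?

The panel starts at 2:07 PM + 63 min = 3:10 PM.
The tutorial ends at 3:10 PM − 133 min = 12:57 PM.
The Q&A ends at 12:57 PM + 45 min = 1:42 PM.
That matches the stated 1:42 PM, so the schedule is consistent.

Yes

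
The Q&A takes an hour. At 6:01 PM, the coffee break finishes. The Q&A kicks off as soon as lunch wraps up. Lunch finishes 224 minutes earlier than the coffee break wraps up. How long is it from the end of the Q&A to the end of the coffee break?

Lunch ends at 6:01 PM − 224 min = 2:17 PM.
So the Q&A starts at 2:17 PM.
The Q&A ends at 2:17 PM + 60 min = 3:17 PM.
From 3:17 PM to 6:01 PM is 2 hours 44 minutes.

2 hours 44 minutes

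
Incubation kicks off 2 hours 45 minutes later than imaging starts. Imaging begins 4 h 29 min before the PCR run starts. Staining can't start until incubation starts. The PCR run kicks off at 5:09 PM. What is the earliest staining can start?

Imaging starts at 5:09 PM − 269 min = 12:40 PM.
Incubation starts at 12:40 PM + 165 min = 3:25 PM.
Staining is bounded by incubation, so the earliest it can start is 3:25 PM.

3:25 PM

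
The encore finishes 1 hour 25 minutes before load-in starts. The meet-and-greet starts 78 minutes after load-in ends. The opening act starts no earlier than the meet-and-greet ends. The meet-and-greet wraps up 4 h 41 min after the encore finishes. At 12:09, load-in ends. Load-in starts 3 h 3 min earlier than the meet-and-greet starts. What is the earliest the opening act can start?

13:40

The meet-and-greet starts at 12:09 + 78 min = 13:27.
Load-in starts at 13:27 − 183 min = 10:24.
The encore ends at 10:24 − 85 min = 08:59.
The meet-and-greet ends at 08:59 + 281 min = 13:40.
The opening act is bounded by the meet-and-greet, so the earliest it can start is 13:40.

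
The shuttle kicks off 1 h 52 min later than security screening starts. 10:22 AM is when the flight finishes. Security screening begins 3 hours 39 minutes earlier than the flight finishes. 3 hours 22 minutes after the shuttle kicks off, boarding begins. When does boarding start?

Security screening starts at 10:22 AM − 219 min = 6:43 AM.
The shuttle starts at 6:43 AM + 112 min = 8:35 AM.
Boarding starts at 8:35 AM + 202 min = 11:57 AM.

11:57 AM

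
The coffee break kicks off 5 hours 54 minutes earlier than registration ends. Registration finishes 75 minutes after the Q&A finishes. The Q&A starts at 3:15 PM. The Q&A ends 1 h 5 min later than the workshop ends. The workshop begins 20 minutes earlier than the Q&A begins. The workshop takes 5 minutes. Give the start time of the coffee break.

The workshop starts at 3:15 PM − 20 min = 2:55 PM.
The workshop ends at 2:55 PM + 5 min = 3:00 PM.
The Q&A ends at 3:00 PM + 65 min = 4:05 PM.
Registration ends at 4:05 PM + 75 min = 5:20 PM.
The coffee break starts at 5:20 PM − 354 min = 11:26 AM.

11:26 AM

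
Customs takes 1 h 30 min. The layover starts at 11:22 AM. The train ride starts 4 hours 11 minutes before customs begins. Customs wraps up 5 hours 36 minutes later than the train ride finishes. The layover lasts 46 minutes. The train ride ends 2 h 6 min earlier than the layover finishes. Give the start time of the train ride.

The layover ends at 11:22 AM + 46 min = 12:08 PM.
The train ride ends at 12:08 PM − 126 min = 10:02 AM.
Customs ends at 10:02 AM + 336 min = 3:38 PM.
Customs starts at 3:38 PM − 90 min = 2:08 PM.
The train ride starts at 2:08 PM − 251 min = 9:57 AM.

9:57 AM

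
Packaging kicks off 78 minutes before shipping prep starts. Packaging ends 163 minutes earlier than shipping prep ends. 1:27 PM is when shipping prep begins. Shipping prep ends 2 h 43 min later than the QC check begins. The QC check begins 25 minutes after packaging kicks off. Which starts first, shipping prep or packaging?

packaging

Packaging starts at 1:27 PM − 78 min = 12:09 PM.
Shipping prep starts at 1:27 PM and packaging starts at 12:09 PM, so packaging is first.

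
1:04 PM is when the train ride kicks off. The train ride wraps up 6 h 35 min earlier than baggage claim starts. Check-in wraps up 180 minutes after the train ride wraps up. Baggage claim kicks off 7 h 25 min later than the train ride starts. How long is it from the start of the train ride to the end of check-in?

Baggage claim starts at 1:04 PM + 445 min = 8:29 PM.
The train ride ends at 8:29 PM − 395 min = 1:54 PM.
Check-in ends at 1:54 PM + 180 min = 4:54 PM.
From 1:04 PM to 4:54 PM is 3 hours 50 minutes.

3 hours 50 minutes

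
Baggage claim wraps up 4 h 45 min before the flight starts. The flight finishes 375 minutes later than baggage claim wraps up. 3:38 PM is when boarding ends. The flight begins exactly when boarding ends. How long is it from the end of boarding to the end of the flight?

1.5 hours

The flight starts at 3:38 PM.
Baggage claim ends at 3:38 PM − 285 min = 10:53 AM.
The flight ends at 10:53 AM + 375 min = 5:08 PM.
From 3:38 PM to 5:08 PM is 1.5 hours.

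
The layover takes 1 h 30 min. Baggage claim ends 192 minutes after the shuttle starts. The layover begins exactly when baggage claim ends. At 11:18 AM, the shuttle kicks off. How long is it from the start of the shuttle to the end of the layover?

Baggage claim ends at 11:18 AM + 192 min = 2:30 PM.
So the layover starts at 2:30 PM.
The layover ends at 2:30 PM + 90 min = 4:00 PM.
From 11:18 AM to 4:00 PM is 4 hours 42 minutes.

4 hours 42 minutes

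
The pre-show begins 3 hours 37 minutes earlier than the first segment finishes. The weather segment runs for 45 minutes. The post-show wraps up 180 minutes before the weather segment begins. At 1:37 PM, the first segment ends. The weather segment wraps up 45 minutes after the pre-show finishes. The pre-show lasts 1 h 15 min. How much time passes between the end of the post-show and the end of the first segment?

The pre-show starts at 1:37 PM − 217 min = 10:00 AM.
The pre-show ends at 10:00 AM + 75 min = 11:15 AM.
The weather segment ends at 11:15 AM + 45 min = 12:00 PM.
The weather segment starts at 12:00 PM − 45 min = 11:15 AM.
The post-show ends at 11:15 AM − 180 min = 8:15 AM.
From 8:15 AM to 1:37 PM is 322 minutes.

322 minutes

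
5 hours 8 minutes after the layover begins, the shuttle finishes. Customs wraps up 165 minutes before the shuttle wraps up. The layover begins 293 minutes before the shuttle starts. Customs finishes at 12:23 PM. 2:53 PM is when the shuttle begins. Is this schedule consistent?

Yes

The layover starts at 2:53 PM − 293 min = 10:00 AM.
The shuttle ends at 10:00 AM + 308 min = 3:08 PM.
Customs ends at 3:08 PM − 165 min = 12:23 PM.
That matches the stated 12:23 PM, so the schedule is consistent.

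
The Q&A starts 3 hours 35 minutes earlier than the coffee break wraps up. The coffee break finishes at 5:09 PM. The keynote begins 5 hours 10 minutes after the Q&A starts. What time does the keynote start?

The Q&A starts at 5:09 PM − 215 min = 1:34 PM.
The keynote starts at 1:34 PM + 310 min = 6:44 PM.

6:44 PM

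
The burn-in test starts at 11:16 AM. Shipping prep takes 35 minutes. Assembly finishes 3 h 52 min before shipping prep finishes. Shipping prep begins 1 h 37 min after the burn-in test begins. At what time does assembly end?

Shipping prep starts at 11:16 AM + 97 min = 12:53 PM.
Shipping prep ends at 12:53 PM + 35 min = 1:28 PM.
Assembly ends at 1:28 PM − 232 min = 9:36 AM.

9:36 AM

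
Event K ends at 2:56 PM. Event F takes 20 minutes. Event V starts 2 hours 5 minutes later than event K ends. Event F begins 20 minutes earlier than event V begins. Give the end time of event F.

Event V starts at 2:56 PM + 125 min = 5:01 PM.
Event F starts at 5:01 PM − 20 min = 4:41 PM.
Event F ends at 4:41 PM + 20 min = 5:01 PM.

5:01 PM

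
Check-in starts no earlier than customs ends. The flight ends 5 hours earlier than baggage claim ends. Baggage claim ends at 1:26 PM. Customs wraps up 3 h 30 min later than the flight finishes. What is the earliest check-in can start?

The flight ends at 1:26 PM − 300 min = 8:26 AM.
Customs ends at 8:26 AM + 210 min = 11:56 AM.
Check-in is bounded by customs, so the earliest it can start is 11:56 AM.

11:56 AM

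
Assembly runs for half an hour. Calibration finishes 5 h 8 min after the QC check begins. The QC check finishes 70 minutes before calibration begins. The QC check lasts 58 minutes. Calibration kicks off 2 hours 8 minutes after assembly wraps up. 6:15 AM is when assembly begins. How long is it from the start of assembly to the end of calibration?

Assembly ends at 6:15 AM + 30 min = 6:45 AM.
Calibration starts at 6:45 AM + 128 min = 8:53 AM.
The QC check ends at 8:53 AM − 70 min = 7:43 AM.
The QC check starts at 7:43 AM − 58 min = 6:45 AM.
Calibration ends at 6:45 AM + 308 min = 11:53 AM.
From 6:15 AM to 11:53 AM is 338 minutes.

338 minutes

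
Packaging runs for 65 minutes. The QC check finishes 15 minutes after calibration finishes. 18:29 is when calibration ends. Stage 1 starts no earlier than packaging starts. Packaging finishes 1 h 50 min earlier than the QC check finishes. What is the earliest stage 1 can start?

15:49

The QC check ends at 18:29 + 15 min = 18:44.
Packaging ends at 18:44 − 110 min = 16:54.
Packaging starts at 16:54 − 65 min = 15:49.
Stage 1 is bounded by packaging, so the earliest it can start is 15:49.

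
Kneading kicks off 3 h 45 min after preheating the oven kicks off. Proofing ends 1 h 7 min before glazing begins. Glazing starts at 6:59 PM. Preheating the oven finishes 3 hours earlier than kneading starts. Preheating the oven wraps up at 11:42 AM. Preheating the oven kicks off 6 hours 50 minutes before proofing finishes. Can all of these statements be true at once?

No

Proofing ends at 6:59 PM − 67 min = 5:52 PM.
Preheating the oven starts at 5:52 PM − 410 min = 11:02 AM.
Kneading starts at 11:02 AM + 225 min = 2:47 PM.
Preheating the oven ends at 2:47 PM − 180 min = 11:47 AM.
But preheating the oven is also said to end at 11:42 AM — a 5-minute conflict.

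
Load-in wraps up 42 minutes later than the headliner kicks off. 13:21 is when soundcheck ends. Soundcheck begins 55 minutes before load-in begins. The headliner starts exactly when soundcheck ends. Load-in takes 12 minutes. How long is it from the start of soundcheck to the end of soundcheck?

25 minutes

The headliner starts at 13:21.
Load-in ends at 13:21 + 42 min = 14:03.
Load-in starts at 14:03 − 12 min = 13:51.
Soundcheck starts at 13:51 − 55 min = 12:56.
From 12:56 to 13:21 is 25 minutes.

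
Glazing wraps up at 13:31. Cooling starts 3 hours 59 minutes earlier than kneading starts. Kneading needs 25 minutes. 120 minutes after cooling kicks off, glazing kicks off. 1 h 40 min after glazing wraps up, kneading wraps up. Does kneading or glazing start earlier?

glazing

Kneading ends at 13:31 + 100 min = 15:11.
Kneading starts at 15:11 − 25 min = 14:46.
Cooling starts at 14:46 − 239 min = 10:47.
Glazing starts at 10:47 + 120 min = 12:47.
Kneading starts at 14:46 and glazing starts at 12:47, so glazing is first.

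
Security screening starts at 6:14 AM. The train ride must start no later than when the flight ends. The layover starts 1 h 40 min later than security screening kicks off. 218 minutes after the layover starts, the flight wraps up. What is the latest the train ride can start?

11:32 AM

The layover starts at 6:14 AM + 100 min = 7:54 AM.
The flight ends at 7:54 AM + 218 min = 11:32 AM.
The train ride is bounded by the flight, so the latest it can start is 11:32 AM.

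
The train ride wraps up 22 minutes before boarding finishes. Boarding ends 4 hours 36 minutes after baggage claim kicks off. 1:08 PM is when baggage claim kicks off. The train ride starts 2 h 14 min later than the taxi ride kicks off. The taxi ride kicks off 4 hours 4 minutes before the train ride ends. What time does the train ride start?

Boarding ends at 1:08 PM + 276 min = 5:44 PM.
The train ride ends at 5:44 PM − 22 min = 5:22 PM.
The taxi ride starts at 5:22 PM − 244 min = 1:18 PM.
The train ride starts at 1:18 PM + 134 min = 3:32 PM.

3:32 PM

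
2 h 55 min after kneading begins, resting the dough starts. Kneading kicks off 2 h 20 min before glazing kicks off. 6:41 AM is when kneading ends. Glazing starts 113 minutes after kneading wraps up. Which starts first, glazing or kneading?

kneading

Glazing starts at 6:41 AM + 113 min = 8:34 AM.
Kneading starts at 8:34 AM − 140 min = 6:14 AM.
Glazing starts at 8:34 AM and kneading starts at 6:14 AM, so kneading is first.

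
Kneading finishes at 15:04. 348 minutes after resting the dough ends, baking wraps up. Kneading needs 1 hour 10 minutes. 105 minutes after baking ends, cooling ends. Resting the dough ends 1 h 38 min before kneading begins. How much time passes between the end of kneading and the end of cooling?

Kneading starts at 15:04 − 70 min = 13:54.
Resting the dough ends at 13:54 − 98 min = 12:16.
Baking ends at 12:16 + 348 min = 18:04.
Cooling ends at 18:04 + 105 min = 19:49.
From 15:04 to 19:49 is 4 h 45 min.

4 h 45 min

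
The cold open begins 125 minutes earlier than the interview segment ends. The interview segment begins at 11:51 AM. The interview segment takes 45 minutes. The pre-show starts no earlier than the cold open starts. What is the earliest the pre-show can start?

The interview segment ends at 11:51 AM + 45 min = 12:36 PM.
The cold open starts at 12:36 PM − 125 min = 10:31 AM.
The pre-show is bounded by the cold open, so the earliest it can start is 10:31 AM.

10:31 AM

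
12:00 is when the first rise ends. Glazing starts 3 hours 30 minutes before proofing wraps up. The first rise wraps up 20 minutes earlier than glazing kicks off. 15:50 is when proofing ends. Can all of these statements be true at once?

Yes

Glazing starts at 15:50 − 210 min = 12:20.
The first rise ends at 12:20 − 20 min = 12:00.
That matches the stated 12:00, so the schedule is consistent.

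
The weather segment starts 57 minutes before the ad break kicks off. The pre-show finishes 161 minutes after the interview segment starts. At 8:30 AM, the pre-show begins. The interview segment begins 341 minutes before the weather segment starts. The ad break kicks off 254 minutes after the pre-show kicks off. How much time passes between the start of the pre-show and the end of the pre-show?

17 minutes

The ad break starts at 8:30 AM + 254 min = 12:44 PM.
The weather segment starts at 12:44 PM − 57 min = 11:47 AM.
The interview segment starts at 11:47 AM − 341 min = 6:06 AM.
The pre-show ends at 6:06 AM + 161 min = 8:47 AM.
From 8:30 AM to 8:47 AM is 17 minutes.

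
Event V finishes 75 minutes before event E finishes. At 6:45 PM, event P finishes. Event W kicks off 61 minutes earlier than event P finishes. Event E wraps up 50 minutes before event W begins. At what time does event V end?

Event W starts at 6:45 PM − 61 min = 5:44 PM.
Event E ends at 5:44 PM − 50 min = 4:54 PM.
Event V ends at 4:54 PM − 75 min = 3:39 PM.

3:39 PM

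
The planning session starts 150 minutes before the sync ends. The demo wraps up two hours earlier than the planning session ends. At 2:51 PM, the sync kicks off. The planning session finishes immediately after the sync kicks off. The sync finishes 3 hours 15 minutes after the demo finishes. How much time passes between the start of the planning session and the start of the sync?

1 hour 15 minutes

The planning session ends at 2:51 PM.
The demo ends at 2:51 PM − 120 min = 12:51 PM.
The sync ends at 12:51 PM + 195 min = 4:06 PM.
The planning session starts at 4:06 PM − 150 min = 1:36 PM.
From 1:36 PM to 2:51 PM is 1 hour 15 minutes.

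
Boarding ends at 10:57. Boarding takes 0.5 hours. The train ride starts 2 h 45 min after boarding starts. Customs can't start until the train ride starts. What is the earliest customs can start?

13:12

Boarding starts at 10:57 − 30 min = 10:27.
The train ride starts at 10:27 + 165 min = 13:12.
Customs is bounded by the train ride, so the earliest it can start is 13:12.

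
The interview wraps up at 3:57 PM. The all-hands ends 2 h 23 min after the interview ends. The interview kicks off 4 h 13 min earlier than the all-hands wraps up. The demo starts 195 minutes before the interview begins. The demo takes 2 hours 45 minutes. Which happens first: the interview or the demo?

the demo

The all-hands ends at 3:57 PM + 143 min = 6:20 PM.
The interview starts at 6:20 PM − 253 min = 2:07 PM.
The demo starts at 2:07 PM − 195 min = 10:52 AM.
The interview starts at 2:07 PM and the demo starts at 10:52 AM, so the demo is first.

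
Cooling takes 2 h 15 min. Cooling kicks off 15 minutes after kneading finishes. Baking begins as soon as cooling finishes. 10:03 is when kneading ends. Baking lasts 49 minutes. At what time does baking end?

13:22

Cooling starts at 10:03 + 15 min = 10:18.
Cooling ends at 10:18 + 135 min = 12:33.
So baking starts at 12:33.
Baking ends at 12:33 + 49 min = 13:22.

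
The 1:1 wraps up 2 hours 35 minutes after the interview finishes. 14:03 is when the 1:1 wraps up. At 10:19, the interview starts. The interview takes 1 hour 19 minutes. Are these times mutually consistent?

No

The interview ends at 10:19 + 79 min = 11:38.
The 1:1 ends at 11:38 + 155 min = 14:13.
But the 1:1 is also said to end at 14:03 — a 10-minute conflict.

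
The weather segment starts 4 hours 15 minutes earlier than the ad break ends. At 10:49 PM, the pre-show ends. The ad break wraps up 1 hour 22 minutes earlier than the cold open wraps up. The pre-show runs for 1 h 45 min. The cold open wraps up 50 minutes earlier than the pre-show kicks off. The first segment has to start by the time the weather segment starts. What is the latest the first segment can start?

2:37 PM

The pre-show starts at 10:49 PM − 105 min = 9:04 PM.
The cold open ends at 9:04 PM − 50 min = 8:14 PM.
The ad break ends at 8:14 PM − 82 min = 6:52 PM.
The weather segment starts at 6:52 PM − 255 min = 2:37 PM.
The first segment is bounded by the weather segment, so the latest it can start is 2:37 PM.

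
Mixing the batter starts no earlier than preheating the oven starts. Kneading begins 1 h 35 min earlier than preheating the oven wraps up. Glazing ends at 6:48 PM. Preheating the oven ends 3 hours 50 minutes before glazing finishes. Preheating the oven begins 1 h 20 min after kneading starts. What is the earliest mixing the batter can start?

Preheating the oven ends at 6:48 PM − 230 min = 2:58 PM.
Kneading starts at 2:58 PM − 95 min = 1:23 PM.
Preheating the oven starts at 1:23 PM + 80 min = 2:43 PM.
Mixing the batter is bounded by preheating the oven, so the earliest it can start is 2:43 PM.

2:43 PM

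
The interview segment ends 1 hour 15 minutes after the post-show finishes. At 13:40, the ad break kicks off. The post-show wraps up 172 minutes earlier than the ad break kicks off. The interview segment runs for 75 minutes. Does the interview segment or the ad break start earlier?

the interview segment

The post-show ends at 13:40 − 172 min = 10:48.
The interview segment ends at 10:48 + 75 min = 12:03.
The interview segment starts at 12:03 − 75 min = 10:48.
The interview segment starts at 10:48 and the ad break starts at 13:40, so the interview segment is first.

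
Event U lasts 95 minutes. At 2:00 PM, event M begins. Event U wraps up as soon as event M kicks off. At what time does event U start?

12:25 PM

Event U ends at 2:00 PM.
Event U starts at 2:00 PM − 95 min = 12:25 PM.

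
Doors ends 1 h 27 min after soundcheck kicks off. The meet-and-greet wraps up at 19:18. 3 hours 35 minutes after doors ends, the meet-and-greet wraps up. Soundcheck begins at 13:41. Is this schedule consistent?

Doors ends at 13:41 + 87 min = 15:08.
The meet-and-greet ends at 15:08 + 215 min = 18:43.
But the meet-and-greet is also said to end at 19:18 — a 35-minute conflict.

No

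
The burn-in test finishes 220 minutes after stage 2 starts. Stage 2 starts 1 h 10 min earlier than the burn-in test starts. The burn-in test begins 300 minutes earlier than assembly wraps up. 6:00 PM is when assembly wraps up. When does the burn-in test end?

3:30 PM

The burn-in test starts at 6:00 PM − 300 min = 1:00 PM.
Stage 2 starts at 1:00 PM − 70 min = 11:50 AM.
The burn-in test ends at 11:50 AM + 220 min = 3:30 PM.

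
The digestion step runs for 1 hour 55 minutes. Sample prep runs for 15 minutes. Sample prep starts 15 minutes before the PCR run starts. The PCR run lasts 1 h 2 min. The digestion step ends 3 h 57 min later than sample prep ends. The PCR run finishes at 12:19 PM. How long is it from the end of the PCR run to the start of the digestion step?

an hour

The PCR run starts at 12:19 PM − 62 min = 11:17 AM.
Sample prep starts at 11:17 AM − 15 min = 11:02 AM.
Sample prep ends at 11:02 AM + 15 min = 11:17 AM.
The digestion step ends at 11:17 AM + 237 min = 3:14 PM.
The digestion step starts at 3:14 PM − 115 min = 1:19 PM.
From 12:19 PM to 1:19 PM is an hour.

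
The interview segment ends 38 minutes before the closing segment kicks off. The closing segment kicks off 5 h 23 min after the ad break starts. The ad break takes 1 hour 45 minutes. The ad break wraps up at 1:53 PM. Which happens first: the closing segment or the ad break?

The ad break starts at 1:53 PM − 105 min = 12:08 PM.
The closing segment starts at 12:08 PM + 323 min = 5:31 PM.
The closing segment starts at 5:31 PM and the ad break starts at 12:08 PM, so the ad break is first.

the ad break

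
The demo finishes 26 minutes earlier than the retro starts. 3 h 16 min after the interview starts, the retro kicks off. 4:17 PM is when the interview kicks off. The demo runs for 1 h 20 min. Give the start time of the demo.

5:47 PM

The retro starts at 4:17 PM + 196 min = 7:33 PM.
The demo ends at 7:33 PM − 26 min = 7:07 PM.
The demo starts at 7:07 PM − 80 min = 5:47 PM.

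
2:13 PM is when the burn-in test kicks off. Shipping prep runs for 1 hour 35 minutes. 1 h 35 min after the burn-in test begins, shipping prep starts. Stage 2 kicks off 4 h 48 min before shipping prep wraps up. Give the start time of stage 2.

12:35 PM

Shipping prep starts at 2:13 PM + 95 min = 3:48 PM.
Shipping prep ends at 3:48 PM + 95 min = 5:23 PM.
Stage 2 starts at 5:23 PM − 288 min = 12:35 PM.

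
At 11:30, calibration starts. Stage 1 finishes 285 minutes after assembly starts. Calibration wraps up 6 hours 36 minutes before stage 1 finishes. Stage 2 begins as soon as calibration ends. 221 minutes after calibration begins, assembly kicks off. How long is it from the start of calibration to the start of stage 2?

Assembly starts at 11:30 + 221 min = 15:11.
Stage 1 ends at 15:11 + 285 min = 19:56.
Calibration ends at 19:56 − 396 min = 13:20.
So stage 2 starts at 13:20.
From 11:30 to 13:20 is 1 hour 50 minutes.

1 hour 50 minutes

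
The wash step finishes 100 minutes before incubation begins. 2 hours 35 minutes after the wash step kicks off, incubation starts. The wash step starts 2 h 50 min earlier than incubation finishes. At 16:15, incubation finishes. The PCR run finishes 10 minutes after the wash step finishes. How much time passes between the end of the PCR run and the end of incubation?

1 hour 45 minutes

The wash step starts at 16:15 − 170 min = 13:25.
Incubation starts at 13:25 + 155 min = 16:00.
The wash step ends at 16:00 − 100 min = 14:20.
The PCR run ends at 14:20 + 10 min = 14:30.
From 14:30 to 16:15 is 1 hour 45 minutes.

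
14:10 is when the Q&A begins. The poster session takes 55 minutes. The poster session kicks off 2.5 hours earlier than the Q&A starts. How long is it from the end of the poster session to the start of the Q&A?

The poster session starts at 14:10 − 150 min = 11:40.
The poster session ends at 11:40 + 55 min = 12:35.
From 12:35 to 14:10 is 1 h 35 min.

1 h 35 min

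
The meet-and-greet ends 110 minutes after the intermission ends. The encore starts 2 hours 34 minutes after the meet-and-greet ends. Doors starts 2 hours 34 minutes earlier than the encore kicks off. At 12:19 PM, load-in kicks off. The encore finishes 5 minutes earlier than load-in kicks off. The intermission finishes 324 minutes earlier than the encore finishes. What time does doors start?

The encore ends at 12:19 PM − 5 min = 12:14 PM.
The intermission ends at 12:14 PM − 324 min = 6:50 AM.
The meet-and-greet ends at 6:50 AM + 110 min = 8:40 AM.
The encore starts at 8:40 AM + 154 min = 11:14 AM.
Doors starts at 11:14 AM − 154 min = 8:40 AM.

8:40 AM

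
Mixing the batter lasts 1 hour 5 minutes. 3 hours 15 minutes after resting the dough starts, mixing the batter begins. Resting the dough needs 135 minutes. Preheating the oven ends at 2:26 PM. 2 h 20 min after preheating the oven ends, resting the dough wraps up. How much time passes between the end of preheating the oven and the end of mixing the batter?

4 h 25 min

Resting the dough ends at 2:26 PM + 140 min = 4:46 PM.
Resting the dough starts at 4:46 PM − 135 min = 2:31 PM.
Mixing the batter starts at 2:31 PM + 195 min = 5:46 PM.
Mixing the batter ends at 5:46 PM + 65 min = 6:51 PM.
From 2:26 PM to 6:51 PM is 4 h 25 min.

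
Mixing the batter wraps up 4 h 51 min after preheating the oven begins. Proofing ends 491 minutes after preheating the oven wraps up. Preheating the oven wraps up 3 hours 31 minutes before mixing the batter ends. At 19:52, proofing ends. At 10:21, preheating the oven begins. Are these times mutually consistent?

Yes

Mixing the batter ends at 10:21 + 291 min = 15:12.
Preheating the oven ends at 15:12 − 211 min = 11:41.
Proofing ends at 11:41 + 491 min = 19:52.
That matches the stated 19:52, so the schedule is consistent.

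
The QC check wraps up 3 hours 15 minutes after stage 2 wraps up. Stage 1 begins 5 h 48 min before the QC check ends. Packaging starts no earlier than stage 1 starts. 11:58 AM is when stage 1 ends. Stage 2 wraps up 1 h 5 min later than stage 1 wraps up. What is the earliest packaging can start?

Stage 2 ends at 11:58 AM + 65 min = 1:03 PM.
The QC check ends at 1:03 PM + 195 min = 4:18 PM.
Stage 1 starts at 4:18 PM − 348 min = 10:30 AM.
Packaging is bounded by stage 1, so the earliest it can start is 10:30 AM.

10:30 AM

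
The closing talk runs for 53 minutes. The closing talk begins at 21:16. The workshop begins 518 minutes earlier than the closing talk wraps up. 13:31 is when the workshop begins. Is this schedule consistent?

Yes

The closing talk ends at 21:16 + 53 min = 22:09.
The workshop starts at 22:09 − 518 min = 13:31.
That matches the stated 13:31, so the schedule is consistent.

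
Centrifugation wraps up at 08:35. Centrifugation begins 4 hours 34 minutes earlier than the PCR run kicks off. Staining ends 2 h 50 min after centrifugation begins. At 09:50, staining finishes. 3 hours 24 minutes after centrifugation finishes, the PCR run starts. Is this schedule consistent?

The PCR run starts at 08:35 + 204 min = 11:59.
Centrifugation starts at 11:59 − 274 min = 07:25.
Staining ends at 07:25 + 170 min = 10:15.
But staining is also said to end at 09:50 — a 25-minute conflict.

No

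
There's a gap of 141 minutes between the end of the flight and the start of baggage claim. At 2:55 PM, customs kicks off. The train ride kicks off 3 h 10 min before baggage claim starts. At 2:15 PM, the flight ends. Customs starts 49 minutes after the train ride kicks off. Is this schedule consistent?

Baggage claim starts at 2:15 PM + 141 min = 4:36 PM.
The train ride starts at 4:36 PM − 190 min = 1:26 PM.
Customs starts at 1:26 PM + 49 min = 2:15 PM.
But customs is also said to start at 2:55 PM — a 40-minute conflict.

No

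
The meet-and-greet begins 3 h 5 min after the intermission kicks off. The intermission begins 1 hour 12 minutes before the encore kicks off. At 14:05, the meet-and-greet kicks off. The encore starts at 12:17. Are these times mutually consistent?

The intermission starts at 12:17 − 72 min = 11:05.
The meet-and-greet starts at 11:05 + 185 min = 14:10.
But the meet-and-greet is also said to start at 14:05 — a 5-minute conflict.

No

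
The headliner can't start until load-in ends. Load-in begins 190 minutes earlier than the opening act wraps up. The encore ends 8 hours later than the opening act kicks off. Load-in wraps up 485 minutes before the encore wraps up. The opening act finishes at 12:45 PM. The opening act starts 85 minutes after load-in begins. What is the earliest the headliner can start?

10:55 AM

Load-in starts at 12:45 PM − 190 min = 9:35 AM.
The opening act starts at 9:35 AM + 85 min = 11:00 AM.
The encore ends at 11:00 AM + 480 min = 7:00 PM.
Load-in ends at 7:00 PM − 485 min = 10:55 AM.
The headliner is bounded by load-in, so the earliest it can start is 10:55 AM.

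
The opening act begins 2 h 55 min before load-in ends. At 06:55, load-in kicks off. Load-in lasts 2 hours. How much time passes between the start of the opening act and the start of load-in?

55 minutes

Load-in ends at 06:55 + 120 min = 08:55.
The opening act starts at 08:55 − 175 min = 06:00.
From 06:00 to 06:55 is 55 minutes.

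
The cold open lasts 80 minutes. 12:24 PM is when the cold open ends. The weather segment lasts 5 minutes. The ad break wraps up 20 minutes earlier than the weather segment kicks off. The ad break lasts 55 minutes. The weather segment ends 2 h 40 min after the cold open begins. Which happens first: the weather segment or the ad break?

The cold open starts at 12:24 PM − 80 min = 11:04 AM.
The weather segment ends at 11:04 AM + 160 min = 1:44 PM.
The weather segment starts at 1:44 PM − 5 min = 1:39 PM.
The ad break ends at 1:39 PM − 20 min = 1:19 PM.
The ad break starts at 1:19 PM − 55 min = 12:24 PM.
The weather segment starts at 1:39 PM and the ad break starts at 12:24 PM, so the ad break is first.

the ad break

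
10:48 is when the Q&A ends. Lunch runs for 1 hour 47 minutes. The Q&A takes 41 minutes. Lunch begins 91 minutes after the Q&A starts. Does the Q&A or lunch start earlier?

The Q&A starts at 10:48 − 41 min = 10:07.
Lunch starts at 10:07 + 91 min = 11:38.
The Q&A starts at 10:07 and lunch starts at 11:38, so the Q&A is first.

the Q&A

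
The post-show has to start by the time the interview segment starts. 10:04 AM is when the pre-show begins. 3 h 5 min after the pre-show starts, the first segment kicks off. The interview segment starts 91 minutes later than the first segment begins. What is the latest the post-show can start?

2:40 PM

The first segment starts at 10:04 AM + 185 min = 1:09 PM.
The interview segment starts at 1:09 PM + 91 min = 2:40 PM.
The post-show is bounded by the interview segment, so the latest it can start is 2:40 PM.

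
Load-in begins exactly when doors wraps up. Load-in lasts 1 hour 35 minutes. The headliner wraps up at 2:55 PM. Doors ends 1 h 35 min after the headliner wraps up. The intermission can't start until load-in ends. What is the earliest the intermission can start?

Doors ends at 2:55 PM + 95 min = 4:30 PM.
So load-in starts at 4:30 PM.
Load-in ends at 4:30 PM + 95 min = 6:05 PM.
The intermission is bounded by load-in, so the earliest it can start is 6:05 PM.

6:05 PM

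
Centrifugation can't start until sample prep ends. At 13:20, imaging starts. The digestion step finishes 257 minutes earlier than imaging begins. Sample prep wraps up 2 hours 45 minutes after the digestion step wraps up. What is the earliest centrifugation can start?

The digestion step ends at 13:20 − 257 min = 09:03.
Sample prep ends at 09:03 + 165 min = 11:48.
Centrifugation is bounded by sample prep, so the earliest it can start is 11:48.

11:48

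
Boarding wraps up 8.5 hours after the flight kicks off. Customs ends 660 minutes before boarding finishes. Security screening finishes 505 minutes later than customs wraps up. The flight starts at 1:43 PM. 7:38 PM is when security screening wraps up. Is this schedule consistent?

Yes

Boarding ends at 1:43 PM + 510 min = 10:13 PM.
Customs ends at 10:13 PM − 660 min = 11:13 AM.
Security screening ends at 11:13 AM + 505 min = 7:38 PM.
That matches the stated 7:38 PM, so the schedule is consistent.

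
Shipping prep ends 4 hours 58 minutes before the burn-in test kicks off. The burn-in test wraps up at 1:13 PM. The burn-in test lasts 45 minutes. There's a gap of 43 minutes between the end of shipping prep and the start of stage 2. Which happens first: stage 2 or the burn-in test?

stage 2

The burn-in test starts at 1:13 PM − 45 min = 12:28 PM.
Shipping prep ends at 12:28 PM − 298 min = 7:30 AM.
Stage 2 starts at 7:30 AM + 43 min = 8:13 AM.
Stage 2 starts at 8:13 AM and the burn-in test starts at 12:28 PM, so stage 2 is first.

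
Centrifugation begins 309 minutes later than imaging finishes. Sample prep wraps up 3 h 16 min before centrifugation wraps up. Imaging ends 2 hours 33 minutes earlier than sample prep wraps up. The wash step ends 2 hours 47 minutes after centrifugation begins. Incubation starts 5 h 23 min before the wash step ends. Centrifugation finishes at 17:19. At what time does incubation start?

14:03

Sample prep ends at 17:19 − 196 min = 14:03.
Imaging ends at 14:03 − 153 min = 11:30.
Centrifugation starts at 11:30 + 309 min = 16:39.
The wash step ends at 16:39 + 167 min = 19:26.
Incubation starts at 19:26 − 323 min = 14:03.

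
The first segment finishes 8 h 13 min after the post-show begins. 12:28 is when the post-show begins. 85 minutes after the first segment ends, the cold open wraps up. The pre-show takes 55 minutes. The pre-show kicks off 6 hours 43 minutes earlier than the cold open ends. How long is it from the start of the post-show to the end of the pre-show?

The first segment ends at 12:28 + 493 min = 20:41.
The cold open ends at 20:41 + 85 min = 22:06.
The pre-show starts at 22:06 − 403 min = 15:23.
The pre-show ends at 15:23 + 55 min = 16:18.
From 12:28 to 16:18 is 3 hours 50 minutes.

3 hours 50 minutes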